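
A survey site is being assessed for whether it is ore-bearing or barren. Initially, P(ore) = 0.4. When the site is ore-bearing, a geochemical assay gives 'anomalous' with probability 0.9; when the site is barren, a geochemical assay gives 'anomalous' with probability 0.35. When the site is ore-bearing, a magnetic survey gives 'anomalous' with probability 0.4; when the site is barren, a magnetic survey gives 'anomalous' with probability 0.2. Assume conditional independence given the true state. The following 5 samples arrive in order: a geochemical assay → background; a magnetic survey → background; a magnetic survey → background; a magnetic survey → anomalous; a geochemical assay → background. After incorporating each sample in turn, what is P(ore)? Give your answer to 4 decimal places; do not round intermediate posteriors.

0.0174

After a geochemical assay='background': P(ore) = 0.1·0.4000 / (0.1·0.4000 + 0.65·0.6000) ≈ 0.0930
After a magnetic survey='background': P(ore) = 0.6·0.0930 / (0.6·0.0930 + 0.8·0.9070) ≈ 0.0714
After a magnetic survey='background': P(ore) = 0.6·0.0714 / (0.6·0.0714 + 0.8·0.9286) ≈ 0.0545
After a magnetic survey='anomalous': P(ore) = 0.4·0.0545 / (0.4·0.0545 + 0.2·0.9455) ≈ 0.1034
After a geochemical assay='background': P(ore) = 0.1·0.1034 / (0.1·0.1034 + 0.65·0.8966) ≈ 0.0174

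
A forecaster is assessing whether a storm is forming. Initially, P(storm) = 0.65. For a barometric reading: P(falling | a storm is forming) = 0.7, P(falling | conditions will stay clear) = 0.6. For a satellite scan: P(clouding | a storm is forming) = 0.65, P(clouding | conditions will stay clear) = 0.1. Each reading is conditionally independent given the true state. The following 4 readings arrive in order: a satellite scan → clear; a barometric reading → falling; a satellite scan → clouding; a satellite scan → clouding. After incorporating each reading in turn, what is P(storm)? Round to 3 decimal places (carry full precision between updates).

After a satellite scan='clear': P(storm) = 0.35·0.6500 / (0.35·0.6500 + 0.9·0.3500) ≈ 0.4194
After a barometric reading='falling': P(storm) = 0.7·0.4194 / (0.7·0.4194 + 0.6·0.5806) ≈ 0.4573
After a satellite scan='clouding': P(storm) = 0.65·0.4573 / (0.65·0.4573 + 0.1·0.5427) ≈ 0.8456
After a satellite scan='clouding': P(storm) = 0.65·0.8456 / (0.65·0.8456 + 0.1·0.1544) ≈ 0.9727

0.973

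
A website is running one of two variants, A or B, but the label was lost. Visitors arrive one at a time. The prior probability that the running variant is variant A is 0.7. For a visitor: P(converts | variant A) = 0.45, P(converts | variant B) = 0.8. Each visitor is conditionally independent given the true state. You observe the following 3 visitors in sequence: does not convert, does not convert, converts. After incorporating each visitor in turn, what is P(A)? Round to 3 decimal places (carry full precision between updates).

0.908

Each posterior becomes the prior for the next update.
After 'does not convert': P(A) = 0.55·0.7000 / (0.55·0.7000 + 0.2·0.3000) ≈ 0.8652
After 'does not convert': P(A) = 0.55·0.8652 / (0.55·0.8652 + 0.2·0.1348) ≈ 0.9464
After 'converts': P(A) = 0.45·0.9464 / (0.45·0.9464 + 0.8·0.0536) ≈ 0.9085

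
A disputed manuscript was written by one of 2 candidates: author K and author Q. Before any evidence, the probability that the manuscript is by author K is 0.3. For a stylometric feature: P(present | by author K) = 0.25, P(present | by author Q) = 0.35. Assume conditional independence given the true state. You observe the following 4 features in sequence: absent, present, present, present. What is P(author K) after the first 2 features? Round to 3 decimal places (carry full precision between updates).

0.261

Each posterior becomes the prior for the next update.
After 'absent': P(author K) = 0.75·0.3000 / (0.75·0.3000 + 0.65·0.7000) ≈ 0.3309
After 'present': P(author K) = 0.25·0.3309 / (0.25·0.3309 + 0.35·0.6691) ≈ 0.2610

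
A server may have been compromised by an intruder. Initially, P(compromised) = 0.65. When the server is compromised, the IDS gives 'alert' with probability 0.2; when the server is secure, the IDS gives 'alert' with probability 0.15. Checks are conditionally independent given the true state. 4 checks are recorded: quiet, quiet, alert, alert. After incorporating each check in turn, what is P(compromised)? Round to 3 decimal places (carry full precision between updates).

0.745

Each posterior becomes the prior for the next update.
After 'quiet': P(compromised) = 0.8·0.6500 / (0.8·0.6500 + 0.85·0.3500) ≈ 0.6361
After 'quiet': P(compromised) = 0.8·0.6361 / (0.8·0.6361 + 0.85·0.3639) ≈ 0.6219
After 'alert': P(compromised) = 0.2·0.6219 / (0.2·0.6219 + 0.15·0.3781) ≈ 0.6869
After 'alert': P(compromised) = 0.2·0.6869 / (0.2·0.6869 + 0.15·0.3131) ≈ 0.7452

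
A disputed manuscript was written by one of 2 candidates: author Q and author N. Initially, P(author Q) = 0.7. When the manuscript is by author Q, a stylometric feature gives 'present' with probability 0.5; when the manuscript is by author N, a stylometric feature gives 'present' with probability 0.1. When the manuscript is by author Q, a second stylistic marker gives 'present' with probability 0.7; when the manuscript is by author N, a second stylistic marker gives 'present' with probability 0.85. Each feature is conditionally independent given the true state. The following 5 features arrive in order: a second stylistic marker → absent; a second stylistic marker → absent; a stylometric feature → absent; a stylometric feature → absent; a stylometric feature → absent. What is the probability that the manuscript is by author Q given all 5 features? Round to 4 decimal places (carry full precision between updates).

0.6154

After a second stylistic marker='absent': P(author Q) = 0.3·0.7000 / (0.3·0.7000 + 0.15·0.3000) ≈ 0.8235
After a second stylistic marker='absent': P(author Q) = 0.3·0.8235 / (0.3·0.8235 + 0.15·0.1765) ≈ 0.9032
After a stylometric feature='absent': P(author Q) = 0.5·0.9032 / (0.5·0.9032 + 0.9·0.0968) ≈ 0.8383
After a stylometric feature='absent': P(author Q) = 0.5·0.8383 / (0.5·0.8383 + 0.9·0.1617) ≈ 0.7423
After a stylometric feature='absent': P(author Q) = 0.5·0.7423 / (0.5·0.7423 + 0.9·0.2577) ≈ 0.6154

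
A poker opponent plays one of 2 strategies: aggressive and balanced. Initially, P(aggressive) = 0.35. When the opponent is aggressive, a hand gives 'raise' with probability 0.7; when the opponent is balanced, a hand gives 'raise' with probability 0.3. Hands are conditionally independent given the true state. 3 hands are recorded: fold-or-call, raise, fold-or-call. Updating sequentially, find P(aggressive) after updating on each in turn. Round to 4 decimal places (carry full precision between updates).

Apply Bayes' rule sequentially, carrying P(aggressive) forward.
After 'fold-or-call': P(aggressive) = 0.3·0.3500 / (0.3·0.3500 + 0.7·0.6500) ≈ 0.1875
After 'raise': P(aggressive) = 0.7·0.1875 / (0.7·0.1875 + 0.3·0.8125) ≈ 0.3500
After 'fold-or-call': P(aggressive) = 0.3·0.3500 / (0.3·0.3500 + 0.7·0.6500) ≈ 0.1875

0.1875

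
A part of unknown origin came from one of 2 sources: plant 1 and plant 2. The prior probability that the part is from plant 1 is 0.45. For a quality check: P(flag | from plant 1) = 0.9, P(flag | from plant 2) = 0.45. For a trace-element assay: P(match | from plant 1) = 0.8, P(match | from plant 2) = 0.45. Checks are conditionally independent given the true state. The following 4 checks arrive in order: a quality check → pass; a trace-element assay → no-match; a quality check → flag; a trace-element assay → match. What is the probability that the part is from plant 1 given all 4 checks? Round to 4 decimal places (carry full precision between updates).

After a quality check='pass': P(plant 1) = 0.1·0.4500 / (0.1·0.4500 + 0.55·0.5500) ≈ 0.1295
After a trace-element assay='no-match': P(plant 1) = 0.2·0.1295 / (0.2·0.1295 + 0.55·0.8705) ≈ 0.0513
After a quality check='flag': P(plant 1) = 0.9·0.0513 / (0.9·0.0513 + 0.45·0.9487) ≈ 0.0976
After a trace-element assay='match': P(plant 1) = 0.8·0.0976 / (0.8·0.0976 + 0.45·0.9024) ≈ 0.1613

0.1613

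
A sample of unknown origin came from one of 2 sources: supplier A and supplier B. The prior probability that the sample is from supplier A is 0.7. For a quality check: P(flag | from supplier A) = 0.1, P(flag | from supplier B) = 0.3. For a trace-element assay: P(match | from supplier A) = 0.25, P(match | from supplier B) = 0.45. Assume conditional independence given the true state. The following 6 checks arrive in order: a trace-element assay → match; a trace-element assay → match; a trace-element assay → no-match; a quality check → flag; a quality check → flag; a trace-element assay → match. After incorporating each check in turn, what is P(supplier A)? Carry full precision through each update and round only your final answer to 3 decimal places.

0.057

Each posterior becomes the prior for the next update.
After a trace-element assay='match': P(supplier A) = 0.25·0.7000 / (0.25·0.7000 + 0.45·0.3000) ≈ 0.5645
After a trace-element assay='match': P(supplier A) = 0.25·0.5645 / (0.25·0.5645 + 0.45·0.4355) ≈ 0.4187
After a trace-element assay='no-match': P(supplier A) = 0.75·0.4187 / (0.75·0.4187 + 0.55·0.5813) ≈ 0.4955
After a quality check='flag': P(supplier A) = 0.1·0.4955 / (0.1·0.4955 + 0.3·0.5045) ≈ 0.2466
After a quality check='flag': P(supplier A) = 0.1·0.2466 / (0.1·0.2466 + 0.3·0.7534) ≈ 0.0984
After a trace-element assay='match': P(supplier A) = 0.25·0.0984 / (0.25·0.0984 + 0.45·0.9016) ≈ 0.0572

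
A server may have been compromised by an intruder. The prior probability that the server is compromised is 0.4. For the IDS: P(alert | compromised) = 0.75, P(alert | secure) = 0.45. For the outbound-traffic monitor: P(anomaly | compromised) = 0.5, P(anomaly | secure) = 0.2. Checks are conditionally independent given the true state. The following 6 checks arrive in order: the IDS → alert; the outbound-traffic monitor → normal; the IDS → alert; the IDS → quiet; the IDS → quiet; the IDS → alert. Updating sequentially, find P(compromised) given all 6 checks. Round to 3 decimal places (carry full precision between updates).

0.285

Apply Bayes' rule sequentially, carrying P(compromised) forward.
After the IDS='alert': P(compromised) = 0.75·0.4000 / (0.75·0.4000 + 0.45·0.6000) ≈ 0.5263
After the outbound-traffic monitor='normal': P(compromised) = 0.5·0.5263 / (0.5·0.5263 + 0.8·0.4737) ≈ 0.4098
After the IDS='alert': P(compromised) = 0.75·0.4098 / (0.75·0.4098 + 0.45·0.5902) ≈ 0.5365
After the IDS='quiet': P(compromised) = 0.25·0.5365 / (0.25·0.5365 + 0.55·0.4635) ≈ 0.3447
After the IDS='quiet': P(compromised) = 0.25·0.3447 / (0.25·0.3447 + 0.55·0.6553) ≈ 0.1930
After the IDS='alert': P(compromised) = 0.75·0.1930 / (0.75·0.1930 + 0.45·0.8070) ≈ 0.2850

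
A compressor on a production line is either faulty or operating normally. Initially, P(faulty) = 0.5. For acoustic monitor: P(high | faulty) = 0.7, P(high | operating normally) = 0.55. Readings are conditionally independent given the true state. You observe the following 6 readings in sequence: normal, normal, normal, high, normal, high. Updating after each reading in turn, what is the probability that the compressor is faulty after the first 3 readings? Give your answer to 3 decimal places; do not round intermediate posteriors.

After 'normal': P(faulty) = 0.3·0.5000 / (0.3·0.5000 + 0.45·0.5000) ≈ 0.4000
After 'normal': P(faulty) = 0.3·0.4000 / (0.3·0.4000 + 0.45·0.6000) ≈ 0.3077
After 'normal': P(faulty) = 0.3·0.3077 / (0.3·0.3077 + 0.45·0.6923) ≈ 0.2286

0.229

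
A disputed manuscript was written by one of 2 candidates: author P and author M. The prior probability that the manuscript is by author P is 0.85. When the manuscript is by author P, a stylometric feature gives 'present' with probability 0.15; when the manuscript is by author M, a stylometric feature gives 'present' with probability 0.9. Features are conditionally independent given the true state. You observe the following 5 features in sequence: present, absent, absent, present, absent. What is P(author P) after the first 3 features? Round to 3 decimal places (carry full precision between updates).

After 'present': P(author P) = 0.15·0.8500 / (0.15·0.8500 + 0.9·0.1500) ≈ 0.4857
After 'absent': P(author P) = 0.85·0.4857 / (0.85·0.4857 + 0.1·0.5143) ≈ 0.8892
After 'absent': P(author P) = 0.85·0.8892 / (0.85·0.8892 + 0.1·0.1108) ≈ 0.9856

0.986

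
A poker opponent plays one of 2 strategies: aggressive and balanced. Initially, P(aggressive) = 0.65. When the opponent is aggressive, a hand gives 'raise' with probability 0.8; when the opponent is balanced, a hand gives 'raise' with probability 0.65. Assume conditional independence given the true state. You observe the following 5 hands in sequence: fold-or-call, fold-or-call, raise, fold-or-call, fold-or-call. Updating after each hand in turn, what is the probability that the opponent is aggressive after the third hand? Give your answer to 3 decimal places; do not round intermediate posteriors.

0.427

After 'fold-or-call': P(aggressive) = 0.2·0.6500 / (0.2·0.6500 + 0.35·0.3500) ≈ 0.5149
After 'fold-or-call': P(aggressive) = 0.2·0.5149 / (0.2·0.5149 + 0.35·0.4851) ≈ 0.3775
After 'raise': P(aggressive) = 0.8·0.3775 / (0.8·0.3775 + 0.65·0.6225) ≈ 0.4274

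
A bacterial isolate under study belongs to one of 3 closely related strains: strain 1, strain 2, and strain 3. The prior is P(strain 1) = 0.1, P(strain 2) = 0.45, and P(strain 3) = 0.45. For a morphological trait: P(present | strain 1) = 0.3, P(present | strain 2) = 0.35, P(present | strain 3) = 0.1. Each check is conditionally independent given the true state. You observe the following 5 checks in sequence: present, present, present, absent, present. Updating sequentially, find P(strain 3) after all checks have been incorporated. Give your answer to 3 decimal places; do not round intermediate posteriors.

0.008

After 'present': normaliser = 0.3·0.1000 + 0.35·0.4500 + 0.1·0.4500; P(strain 1) ≈ 0.1290, P(strain 2) ≈ 0.6774, P(strain 3) ≈ 0.1935
After 'present': normaliser = 0.3·0.1290 + 0.35·0.6774 + 0.1·0.1935; P(strain 1) ≈ 0.1311, P(strain 2) ≈ 0.8033, P(strain 3) ≈ 0.0656
After 'present': normaliser = 0.3·0.1311 + 0.35·0.8033 + 0.1·0.0656; P(strain 1) ≈ 0.1203, P(strain 2) ≈ 0.8596, P(strain 3) ≈ 0.0201
After 'absent': normaliser = 0.7·0.1203 + 0.65·0.8596 + 0.9·0.0201; P(strain 1) ≈ 0.1274, P(strain 2) ≈ 0.8453, P(strain 3) ≈ 0.0273
After 'present': normaliser = 0.3·0.1274 + 0.35·0.8453 + 0.1·0.0273; P(strain 1) ≈ 0.1135, P(strain 2) ≈ 0.8784, P(strain 3) ≈ 0.0081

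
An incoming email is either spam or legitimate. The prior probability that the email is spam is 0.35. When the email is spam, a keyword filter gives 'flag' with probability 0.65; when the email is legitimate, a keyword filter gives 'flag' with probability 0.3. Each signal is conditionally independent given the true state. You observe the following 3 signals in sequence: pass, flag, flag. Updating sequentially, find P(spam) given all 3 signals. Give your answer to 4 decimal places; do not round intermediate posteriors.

After 'pass': P(spam) = 0.35·0.3500 / (0.35·0.3500 + 0.7·0.6500) ≈ 0.2121
After 'flag': P(spam) = 0.65·0.2121 / (0.65·0.2121 + 0.3·0.7879) ≈ 0.3684
After 'flag': P(spam) = 0.65·0.3684 / (0.65·0.3684 + 0.3·0.6316) ≈ 0.5583

0.5583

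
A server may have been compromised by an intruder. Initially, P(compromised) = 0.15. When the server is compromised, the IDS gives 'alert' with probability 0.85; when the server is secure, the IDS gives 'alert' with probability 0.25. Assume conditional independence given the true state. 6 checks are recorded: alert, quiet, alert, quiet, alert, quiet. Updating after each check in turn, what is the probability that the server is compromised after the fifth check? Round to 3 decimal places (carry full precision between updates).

0.217

After 'alert': P(compromised) = 0.85·0.1500 / (0.85·0.1500 + 0.25·0.8500) ≈ 0.3750
After 'quiet': P(compromised) = 0.15·0.3750 / (0.15·0.3750 + 0.75·0.6250) ≈ 0.1071
After 'alert': P(compromised) = 0.85·0.1071 / (0.85·0.1071 + 0.25·0.8929) ≈ 0.2898
After 'quiet': P(compromised) = 0.15·0.2898 / (0.15·0.2898 + 0.75·0.7102) ≈ 0.0754
After 'alert': P(compromised) = 0.85·0.0754 / (0.85·0.0754 + 0.25·0.9246) ≈ 0.2172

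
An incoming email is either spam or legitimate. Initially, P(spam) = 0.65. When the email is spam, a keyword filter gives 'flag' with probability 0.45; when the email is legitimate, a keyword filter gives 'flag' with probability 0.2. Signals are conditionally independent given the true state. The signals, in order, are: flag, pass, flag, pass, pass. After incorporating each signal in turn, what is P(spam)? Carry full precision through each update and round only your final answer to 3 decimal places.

0.753

After 'flag': P(spam) = 0.45·0.6500 / (0.45·0.6500 + 0.2·0.3500) ≈ 0.8069
After 'pass': P(spam) = 0.55·0.8069 / (0.55·0.8069 + 0.8·0.1931) ≈ 0.7418
After 'flag': P(spam) = 0.45·0.7418 / (0.45·0.7418 + 0.2·0.2582) ≈ 0.8660
After 'pass': P(spam) = 0.55·0.8660 / (0.55·0.8660 + 0.8·0.1340) ≈ 0.8163
After 'pass': P(spam) = 0.55·0.8163 / (0.55·0.8163 + 0.8·0.1837) ≈ 0.7534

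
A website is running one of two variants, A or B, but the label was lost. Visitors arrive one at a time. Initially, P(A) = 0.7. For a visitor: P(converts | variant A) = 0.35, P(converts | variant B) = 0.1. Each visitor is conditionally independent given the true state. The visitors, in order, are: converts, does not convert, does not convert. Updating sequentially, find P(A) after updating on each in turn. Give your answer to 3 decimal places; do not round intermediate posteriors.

After 'converts': P(A) = 0.35·0.7000 / (0.35·0.7000 + 0.1·0.3000) ≈ 0.8909
After 'does not convert': P(A) = 0.65·0.8909 / (0.65·0.8909 + 0.9·0.1091) ≈ 0.8550
After 'does not convert': P(A) = 0.65·0.8550 / (0.65·0.8550 + 0.9·0.1450) ≈ 0.8099

0.810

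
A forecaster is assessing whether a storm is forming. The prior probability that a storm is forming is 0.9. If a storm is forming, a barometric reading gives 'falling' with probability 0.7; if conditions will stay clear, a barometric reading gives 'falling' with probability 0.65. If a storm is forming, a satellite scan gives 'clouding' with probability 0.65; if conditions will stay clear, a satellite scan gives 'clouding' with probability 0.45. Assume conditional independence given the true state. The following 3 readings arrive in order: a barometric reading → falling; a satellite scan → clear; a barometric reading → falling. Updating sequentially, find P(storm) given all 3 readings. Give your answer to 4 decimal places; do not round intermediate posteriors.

After a barometric reading='falling': P(storm) = 0.7·0.9000 / (0.7·0.9000 + 0.65·0.1000) ≈ 0.9065
After a satellite scan='clear': P(storm) = 0.35·0.9065 / (0.35·0.9065 + 0.55·0.0935) ≈ 0.8605
After a barometric reading='falling': P(storm) = 0.7·0.8605 / (0.7·0.8605 + 0.65·0.1395) ≈ 0.8691

0.8691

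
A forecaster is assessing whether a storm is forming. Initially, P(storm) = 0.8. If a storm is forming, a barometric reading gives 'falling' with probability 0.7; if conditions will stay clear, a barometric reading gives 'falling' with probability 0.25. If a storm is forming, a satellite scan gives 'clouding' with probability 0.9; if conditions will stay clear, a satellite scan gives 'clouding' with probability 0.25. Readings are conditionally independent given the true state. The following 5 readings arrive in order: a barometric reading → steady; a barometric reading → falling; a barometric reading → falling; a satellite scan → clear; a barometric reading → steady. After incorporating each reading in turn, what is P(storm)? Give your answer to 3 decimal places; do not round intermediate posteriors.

0.401

After a barometric reading='steady': P(storm) = 0.3·0.8000 / (0.3·0.8000 + 0.75·0.2000) ≈ 0.6154
After a barometric reading='falling': P(storm) = 0.7·0.6154 / (0.7·0.6154 + 0.25·0.3846) ≈ 0.8175
After a barometric reading='falling': P(storm) = 0.7·0.8175 / (0.7·0.8175 + 0.25·0.1825) ≈ 0.9262
After a satellite scan='clear': P(storm) = 0.1·0.9262 / (0.1·0.9262 + 0.75·0.0738) ≈ 0.6258
After a barometric reading='steady': P(storm) = 0.3·0.6258 / (0.3·0.6258 + 0.75·0.3742) ≈ 0.4008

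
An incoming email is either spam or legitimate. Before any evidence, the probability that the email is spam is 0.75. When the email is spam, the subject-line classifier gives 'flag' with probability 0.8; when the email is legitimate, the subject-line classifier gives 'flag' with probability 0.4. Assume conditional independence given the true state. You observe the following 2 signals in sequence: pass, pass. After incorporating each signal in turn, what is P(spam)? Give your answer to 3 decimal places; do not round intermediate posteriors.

After 'pass': P(spam) = 0.2·0.7500 / (0.2·0.7500 + 0.6·0.2500) ≈ 0.5000
After 'pass': P(spam) = 0.2·0.5000 / (0.2·0.5000 + 0.6·0.5000) ≈ 0.2500

0.250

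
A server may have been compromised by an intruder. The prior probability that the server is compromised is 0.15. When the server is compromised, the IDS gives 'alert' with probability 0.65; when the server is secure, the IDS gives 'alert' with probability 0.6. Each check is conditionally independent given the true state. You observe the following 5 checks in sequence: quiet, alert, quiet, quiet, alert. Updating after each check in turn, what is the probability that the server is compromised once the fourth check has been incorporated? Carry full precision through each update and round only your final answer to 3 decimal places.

After 'quiet': P(compromised) = 0.35·0.1500 / (0.35·0.1500 + 0.4·0.8500) ≈ 0.1338
After 'alert': P(compromised) = 0.65·0.1338 / (0.65·0.1338 + 0.6·0.8662) ≈ 0.1433
After 'quiet': P(compromised) = 0.35·0.1433 / (0.35·0.1433 + 0.4·0.8567) ≈ 0.1277
After 'quiet': P(compromised) = 0.35·0.1277 / (0.35·0.1277 + 0.4·0.8723) ≈ 0.1135

0.114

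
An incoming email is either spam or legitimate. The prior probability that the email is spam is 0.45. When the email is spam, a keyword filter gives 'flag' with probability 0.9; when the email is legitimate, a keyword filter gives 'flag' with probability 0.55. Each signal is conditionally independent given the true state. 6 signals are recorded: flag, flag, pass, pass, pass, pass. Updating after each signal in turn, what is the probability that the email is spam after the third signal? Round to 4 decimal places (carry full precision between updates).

After 'flag': P(spam) = 0.9·0.4500 / (0.9·0.4500 + 0.55·0.5500) ≈ 0.5724
After 'flag': P(spam) = 0.9·0.5724 / (0.9·0.5724 + 0.55·0.4276) ≈ 0.6866
After 'pass': P(spam) = 0.1·0.6866 / (0.1·0.6866 + 0.45·0.3134) ≈ 0.3274

0.3274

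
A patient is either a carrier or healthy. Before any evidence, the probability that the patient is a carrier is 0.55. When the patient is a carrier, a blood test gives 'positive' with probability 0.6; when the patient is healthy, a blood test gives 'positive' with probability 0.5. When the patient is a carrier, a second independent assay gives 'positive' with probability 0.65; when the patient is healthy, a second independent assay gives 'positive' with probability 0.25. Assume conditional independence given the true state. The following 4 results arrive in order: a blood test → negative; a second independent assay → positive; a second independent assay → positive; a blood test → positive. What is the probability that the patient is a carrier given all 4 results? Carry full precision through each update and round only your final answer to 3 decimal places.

0.888

Each posterior becomes the prior for the next update.
After a blood test='negative': P(carrier) = 0.4·0.5500 / (0.4·0.5500 + 0.5·0.4500) ≈ 0.4944
After a second independent assay='positive': P(carrier) = 0.65·0.4944 / (0.65·0.4944 + 0.25·0.5056) ≈ 0.7177
After a second independent assay='positive': P(carrier) = 0.65·0.7177 / (0.65·0.7177 + 0.25·0.2823) ≈ 0.8686
After a blood test='positive': P(carrier) = 0.6·0.8686 / (0.6·0.8686 + 0.5·0.1314) ≈ 0.8880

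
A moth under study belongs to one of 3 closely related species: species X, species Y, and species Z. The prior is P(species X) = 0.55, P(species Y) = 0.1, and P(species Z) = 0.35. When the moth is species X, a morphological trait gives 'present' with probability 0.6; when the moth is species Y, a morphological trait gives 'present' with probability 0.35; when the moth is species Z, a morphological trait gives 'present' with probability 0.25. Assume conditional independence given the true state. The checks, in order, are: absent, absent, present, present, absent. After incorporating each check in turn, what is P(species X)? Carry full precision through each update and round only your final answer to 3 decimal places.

After 'absent': normaliser = 0.4·0.5500 + 0.65·0.1000 + 0.75·0.3500; P(species X) ≈ 0.4018, P(species Y) ≈ 0.1187, P(species Z) ≈ 0.4795
After 'absent': normaliser = 0.4·0.4018 + 0.65·0.1187 + 0.75·0.4795; P(species X) ≈ 0.2690, P(species Y) ≈ 0.1292, P(species Z) ≈ 0.6018
After 'present': normaliser = 0.6·0.2690 + 0.35·0.1292 + 0.25·0.6018; P(species X) ≈ 0.4520, P(species Y) ≈ 0.1266, P(species Z) ≈ 0.4214
After 'present': normaliser = 0.6·0.4520 + 0.35·0.1266 + 0.25·0.4214; P(species X) ≈ 0.6444, P(species Y) ≈ 0.1053, P(species Z) ≈ 0.2503
After 'absent': normaliser = 0.4·0.6444 + 0.65·0.1053 + 0.75·0.2503; P(species X) ≈ 0.5016, P(species Y) ≈ 0.1332, P(species Z) ≈ 0.3653

0.502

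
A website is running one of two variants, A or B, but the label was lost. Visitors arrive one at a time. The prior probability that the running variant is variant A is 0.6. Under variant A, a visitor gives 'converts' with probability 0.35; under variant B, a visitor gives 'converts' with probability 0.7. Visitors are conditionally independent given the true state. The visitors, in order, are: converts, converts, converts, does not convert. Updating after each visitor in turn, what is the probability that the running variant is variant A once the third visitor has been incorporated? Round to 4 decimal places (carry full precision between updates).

0.1579

Apply Bayes' rule sequentially, carrying P(A) forward.
After 'converts': P(A) = 0.35·0.6000 / (0.35·0.6000 + 0.7·0.4000) ≈ 0.4286
After 'converts': P(A) = 0.35·0.4286 / (0.35·0.4286 + 0.7·0.5714) ≈ 0.2727
After 'converts': P(A) = 0.35·0.2727 / (0.35·0.2727 + 0.7·0.7273) ≈ 0.1579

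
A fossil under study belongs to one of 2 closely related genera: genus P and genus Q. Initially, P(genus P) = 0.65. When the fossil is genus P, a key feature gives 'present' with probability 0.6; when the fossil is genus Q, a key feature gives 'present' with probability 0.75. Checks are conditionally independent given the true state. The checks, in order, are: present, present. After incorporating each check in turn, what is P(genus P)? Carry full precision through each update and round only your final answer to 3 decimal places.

0.543

Each posterior becomes the prior for the next update.
After 'present': P(genus P) = 0.6·0.6500 / (0.6·0.6500 + 0.75·0.3500) ≈ 0.5977
After 'present': P(genus P) = 0.6·0.5977 / (0.6·0.5977 + 0.75·0.4023) ≈ 0.5431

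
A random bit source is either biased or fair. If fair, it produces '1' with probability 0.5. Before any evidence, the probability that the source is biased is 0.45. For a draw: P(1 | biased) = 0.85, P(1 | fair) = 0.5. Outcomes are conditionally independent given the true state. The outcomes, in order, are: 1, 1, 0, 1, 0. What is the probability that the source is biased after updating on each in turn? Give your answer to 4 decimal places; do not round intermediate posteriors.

Apply Bayes' rule sequentially, carrying P(biased) forward.
After '1': P(biased) = 0.85·0.4500 / (0.85·0.4500 + 0.5·0.5500) ≈ 0.5817
After '1': P(biased) = 0.85·0.5817 / (0.85·0.5817 + 0.5·0.4183) ≈ 0.7028
After '0': P(biased) = 0.15·0.7028 / (0.15·0.7028 + 0.5·0.2972) ≈ 0.4150
After '1': P(biased) = 0.85·0.4150 / (0.85·0.4150 + 0.5·0.5850) ≈ 0.5467
After '0': P(biased) = 0.15·0.5467 / (0.15·0.5467 + 0.5·0.4533) ≈ 0.2657

0.2657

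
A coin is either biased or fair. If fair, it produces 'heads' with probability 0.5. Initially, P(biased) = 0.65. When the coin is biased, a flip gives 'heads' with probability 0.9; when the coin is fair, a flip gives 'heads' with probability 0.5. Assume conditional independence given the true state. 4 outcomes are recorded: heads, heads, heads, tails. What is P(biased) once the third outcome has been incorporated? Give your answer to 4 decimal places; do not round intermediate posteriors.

After 'heads': P(biased) = 0.9·0.6500 / (0.9·0.6500 + 0.5·0.3500) ≈ 0.7697
After 'heads': P(biased) = 0.9·0.7697 / (0.9·0.7697 + 0.5·0.2303) ≈ 0.8575
After 'heads': P(biased) = 0.9·0.8575 / (0.9·0.8575 + 0.5·0.1425) ≈ 0.9155

0.9155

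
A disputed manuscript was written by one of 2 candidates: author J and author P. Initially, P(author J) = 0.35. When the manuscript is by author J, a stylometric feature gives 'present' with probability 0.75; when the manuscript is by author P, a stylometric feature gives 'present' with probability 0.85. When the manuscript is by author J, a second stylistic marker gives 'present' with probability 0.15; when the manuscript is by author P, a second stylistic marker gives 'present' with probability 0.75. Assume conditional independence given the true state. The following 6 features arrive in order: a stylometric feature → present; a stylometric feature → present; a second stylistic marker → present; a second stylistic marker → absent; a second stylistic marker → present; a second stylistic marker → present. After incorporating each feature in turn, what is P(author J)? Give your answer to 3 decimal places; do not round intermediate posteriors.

0.011

After a stylometric feature='present': P(author J) = 0.75·0.3500 / (0.75·0.3500 + 0.85·0.6500) ≈ 0.3221
After a stylometric feature='present': P(author J) = 0.75·0.3221 / (0.75·0.3221 + 0.85·0.6779) ≈ 0.2954
After a second stylistic marker='present': P(author J) = 0.15·0.2954 / (0.15·0.2954 + 0.75·0.7046) ≈ 0.0774
After a second stylistic marker='absent': P(author J) = 0.85·0.0774 / (0.85·0.0774 + 0.25·0.9226) ≈ 0.2218
After a second stylistic marker='present': P(author J) = 0.15·0.2218 / (0.15·0.2218 + 0.75·0.7782) ≈ 0.0539
After a second stylistic marker='present': P(author J) = 0.15·0.0539 / (0.15·0.0539 + 0.75·0.9461) ≈ 0.0113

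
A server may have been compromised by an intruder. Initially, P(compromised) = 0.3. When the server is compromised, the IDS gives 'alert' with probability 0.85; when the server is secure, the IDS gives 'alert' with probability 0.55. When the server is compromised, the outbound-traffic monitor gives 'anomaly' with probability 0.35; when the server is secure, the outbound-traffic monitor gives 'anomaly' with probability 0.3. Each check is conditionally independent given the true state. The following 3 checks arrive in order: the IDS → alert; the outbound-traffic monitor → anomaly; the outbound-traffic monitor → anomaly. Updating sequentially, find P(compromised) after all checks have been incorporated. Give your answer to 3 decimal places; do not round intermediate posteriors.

After the IDS='alert': P(compromised) = 0.85·0.3000 / (0.85·0.3000 + 0.55·0.7000) ≈ 0.3984
After the outbound-traffic monitor='anomaly': P(compromised) = 0.35·0.3984 / (0.35·0.3984 + 0.3·0.6016) ≈ 0.4359
After the outbound-traffic monitor='anomaly': P(compromised) = 0.35·0.4359 / (0.35·0.4359 + 0.3·0.5641) ≈ 0.4741

0.474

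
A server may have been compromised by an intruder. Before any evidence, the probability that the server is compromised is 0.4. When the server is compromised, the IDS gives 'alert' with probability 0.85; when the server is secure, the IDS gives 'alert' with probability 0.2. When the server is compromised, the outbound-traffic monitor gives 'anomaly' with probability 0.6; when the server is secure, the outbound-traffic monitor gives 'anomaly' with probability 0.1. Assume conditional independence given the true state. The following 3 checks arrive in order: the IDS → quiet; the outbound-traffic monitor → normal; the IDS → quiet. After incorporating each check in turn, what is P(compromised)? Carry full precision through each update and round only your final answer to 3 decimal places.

0.010

Apply Bayes' rule sequentially, carrying P(compromised) forward.
After the IDS='quiet': P(compromised) = 0.15·0.4000 / (0.15·0.4000 + 0.8·0.6000) ≈ 0.1111
After the outbound-traffic monitor='normal': P(compromised) = 0.4·0.1111 / (0.4·0.1111 + 0.9·0.8889) ≈ 0.0526
After the IDS='quiet': P(compromised) = 0.15·0.0526 / (0.15·0.0526 + 0.8·0.9474) ≈ 0.0103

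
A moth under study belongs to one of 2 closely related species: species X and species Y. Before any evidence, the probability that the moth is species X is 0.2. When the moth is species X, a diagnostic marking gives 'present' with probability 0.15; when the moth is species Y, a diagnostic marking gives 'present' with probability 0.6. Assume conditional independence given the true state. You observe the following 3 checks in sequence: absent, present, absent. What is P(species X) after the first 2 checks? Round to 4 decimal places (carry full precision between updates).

After 'absent': P(species X) = 0.85·0.2000 / (0.85·0.2000 + 0.4·0.8000) ≈ 0.3469
After 'present': P(species X) = 0.15·0.3469 / (0.15·0.3469 + 0.6·0.6531) ≈ 0.1172

0.1172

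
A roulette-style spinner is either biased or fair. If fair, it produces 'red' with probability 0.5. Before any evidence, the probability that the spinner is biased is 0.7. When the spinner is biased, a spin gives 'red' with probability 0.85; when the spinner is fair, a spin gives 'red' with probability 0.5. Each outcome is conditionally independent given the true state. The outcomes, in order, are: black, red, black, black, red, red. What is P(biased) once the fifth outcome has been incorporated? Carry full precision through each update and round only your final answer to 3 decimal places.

After 'black': P(biased) = 0.15·0.7000 / (0.15·0.7000 + 0.5·0.3000) ≈ 0.4118
After 'red': P(biased) = 0.85·0.4118 / (0.85·0.4118 + 0.5·0.5882) ≈ 0.5434
After 'black': P(biased) = 0.15·0.5434 / (0.15·0.5434 + 0.5·0.4566) ≈ 0.2631
After 'black': P(biased) = 0.15·0.2631 / (0.15·0.2631 + 0.5·0.7369) ≈ 0.0967
After 'red': P(biased) = 0.85·0.0967 / (0.85·0.0967 + 0.5·0.9033) ≈ 0.1540

0.154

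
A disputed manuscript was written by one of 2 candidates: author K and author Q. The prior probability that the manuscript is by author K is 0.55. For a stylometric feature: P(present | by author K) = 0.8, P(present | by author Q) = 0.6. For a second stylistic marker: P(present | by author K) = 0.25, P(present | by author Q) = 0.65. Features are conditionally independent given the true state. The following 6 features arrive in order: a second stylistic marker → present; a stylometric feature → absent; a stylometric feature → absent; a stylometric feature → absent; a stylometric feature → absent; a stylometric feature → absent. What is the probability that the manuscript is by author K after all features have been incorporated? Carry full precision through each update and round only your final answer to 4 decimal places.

0.0145

After a second stylistic marker='present': P(author K) = 0.25·0.5500 / (0.25·0.5500 + 0.65·0.4500) ≈ 0.3198
After a stylometric feature='absent': P(author K) = 0.2·0.3198 / (0.2·0.3198 + 0.4·0.6802) ≈ 0.1903
After a stylometric feature='absent': P(author K) = 0.2·0.1903 / (0.2·0.1903 + 0.4·0.8097) ≈ 0.1052
After a stylometric feature='absent': P(author K) = 0.2·0.1052 / (0.2·0.1052 + 0.4·0.8948) ≈ 0.0555
After a stylometric feature='absent': P(author K) = 0.2·0.0555 / (0.2·0.0555 + 0.4·0.9445) ≈ 0.0285
After a stylometric feature='absent': P(author K) = 0.2·0.0285 / (0.2·0.0285 + 0.4·0.9715) ≈ 0.0145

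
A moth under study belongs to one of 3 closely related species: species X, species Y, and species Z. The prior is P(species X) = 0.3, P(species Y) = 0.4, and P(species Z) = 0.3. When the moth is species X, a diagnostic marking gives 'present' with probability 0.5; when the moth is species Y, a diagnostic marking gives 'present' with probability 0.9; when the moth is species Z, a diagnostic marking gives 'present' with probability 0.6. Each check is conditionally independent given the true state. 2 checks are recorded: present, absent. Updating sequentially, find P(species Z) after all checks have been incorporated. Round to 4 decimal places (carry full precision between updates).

After 'present': normaliser = 0.5·0.3000 + 0.9·0.4000 + 0.6·0.3000; P(species X) ≈ 0.2174, P(species Y) ≈ 0.5217, P(species Z) ≈ 0.2609
After 'absent': normaliser = 0.5·0.2174 + 0.1·0.5217 + 0.4·0.2609; P(species X) ≈ 0.4098, P(species Y) ≈ 0.1967, P(species Z) ≈ 0.3934

0.3934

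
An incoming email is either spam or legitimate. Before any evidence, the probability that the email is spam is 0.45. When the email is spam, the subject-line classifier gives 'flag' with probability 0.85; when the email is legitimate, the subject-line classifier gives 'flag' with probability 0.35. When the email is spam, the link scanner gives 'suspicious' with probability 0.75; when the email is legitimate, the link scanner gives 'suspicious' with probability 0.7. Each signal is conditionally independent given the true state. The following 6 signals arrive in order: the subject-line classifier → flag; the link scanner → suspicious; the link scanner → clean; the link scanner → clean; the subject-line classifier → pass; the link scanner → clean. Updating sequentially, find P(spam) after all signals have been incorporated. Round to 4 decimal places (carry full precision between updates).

0.2214

After the subject-line classifier='flag': P(spam) = 0.85·0.4500 / (0.85·0.4500 + 0.35·0.5500) ≈ 0.6652
After the link scanner='suspicious': P(spam) = 0.75·0.6652 / (0.75·0.6652 + 0.7·0.3348) ≈ 0.6804
After the link scanner='clean': P(spam) = 0.25·0.6804 / (0.25·0.6804 + 0.3·0.3196) ≈ 0.6395
After the link scanner='clean': P(spam) = 0.25·0.6395 / (0.25·0.6395 + 0.3·0.3605) ≈ 0.5965
After the subject-line classifier='pass': P(spam) = 0.15·0.5965 / (0.15·0.5965 + 0.65·0.4035) ≈ 0.2544
After the link scanner='clean': P(spam) = 0.25·0.2544 / (0.25·0.2544 + 0.3·0.7456) ≈ 0.2214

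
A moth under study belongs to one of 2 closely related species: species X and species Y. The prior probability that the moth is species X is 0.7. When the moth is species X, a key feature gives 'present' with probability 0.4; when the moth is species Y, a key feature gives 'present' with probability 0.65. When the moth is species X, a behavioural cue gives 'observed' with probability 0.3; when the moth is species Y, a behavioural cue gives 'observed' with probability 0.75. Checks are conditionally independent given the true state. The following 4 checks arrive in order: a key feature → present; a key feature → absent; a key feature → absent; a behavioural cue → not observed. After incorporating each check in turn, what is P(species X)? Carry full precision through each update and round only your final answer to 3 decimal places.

Each posterior becomes the prior for the next update.
After a key feature='present': P(species X) = 0.4·0.7000 / (0.4·0.7000 + 0.65·0.3000) ≈ 0.5895
After a key feature='absent': P(species X) = 0.6·0.5895 / (0.6·0.5895 + 0.35·0.4105) ≈ 0.7111
After a key feature='absent': P(species X) = 0.6·0.7111 / (0.6·0.7111 + 0.35·0.2889) ≈ 0.8084
After a behavioural cue='not observed': P(species X) = 0.7·0.8084 / (0.7·0.8084 + 0.25·0.1916) ≈ 0.9220

0.922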